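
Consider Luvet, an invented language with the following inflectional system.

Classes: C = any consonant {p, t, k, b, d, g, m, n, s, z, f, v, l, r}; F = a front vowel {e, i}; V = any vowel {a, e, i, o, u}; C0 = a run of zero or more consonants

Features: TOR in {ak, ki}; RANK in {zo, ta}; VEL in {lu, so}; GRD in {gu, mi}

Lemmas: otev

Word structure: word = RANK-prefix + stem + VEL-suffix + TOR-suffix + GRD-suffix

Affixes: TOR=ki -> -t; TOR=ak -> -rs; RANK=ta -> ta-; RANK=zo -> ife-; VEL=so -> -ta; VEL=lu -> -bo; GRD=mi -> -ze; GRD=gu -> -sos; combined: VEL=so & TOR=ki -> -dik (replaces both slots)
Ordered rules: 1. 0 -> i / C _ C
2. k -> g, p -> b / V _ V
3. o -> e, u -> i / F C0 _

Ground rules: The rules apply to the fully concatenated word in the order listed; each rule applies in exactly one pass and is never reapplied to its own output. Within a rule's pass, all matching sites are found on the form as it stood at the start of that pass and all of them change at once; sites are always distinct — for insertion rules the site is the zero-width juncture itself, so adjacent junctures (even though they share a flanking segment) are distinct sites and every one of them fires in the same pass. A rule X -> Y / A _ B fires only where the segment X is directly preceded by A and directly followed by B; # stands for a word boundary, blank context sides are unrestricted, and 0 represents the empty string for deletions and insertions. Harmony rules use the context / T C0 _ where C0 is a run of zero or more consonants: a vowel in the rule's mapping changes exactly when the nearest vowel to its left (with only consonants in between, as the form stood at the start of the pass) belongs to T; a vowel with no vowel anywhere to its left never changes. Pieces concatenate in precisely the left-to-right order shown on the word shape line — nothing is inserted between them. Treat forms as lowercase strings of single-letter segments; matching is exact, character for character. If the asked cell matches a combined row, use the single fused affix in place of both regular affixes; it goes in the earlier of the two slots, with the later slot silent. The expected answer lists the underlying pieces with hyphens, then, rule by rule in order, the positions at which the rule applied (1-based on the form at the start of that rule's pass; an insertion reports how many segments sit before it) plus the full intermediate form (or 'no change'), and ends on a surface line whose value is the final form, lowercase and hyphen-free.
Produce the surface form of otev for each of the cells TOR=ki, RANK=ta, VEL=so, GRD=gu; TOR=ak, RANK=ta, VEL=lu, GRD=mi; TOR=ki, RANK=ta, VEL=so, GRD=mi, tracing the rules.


cell TOR=ki, RANK=ta, VEL=so, GRD=gu:
underlying: ta-otev-dik-sos
1. 0 -> i / C _ C: inserts after position(s) 6, 9: taotevidikisos
2. k -> g, p -> b / V _ V: fires at position(s) 10: taotevidigisos
3. o -> e, u -> i / F C0 _: fires at position(s) 13: taotevidigises
surface: taotevidigises

cell TOR=ak, RANK=ta, VEL=lu, GRD=mi:
underlying: ta-otev-bo-rs-ze
1. 0 -> i / C _ C: inserts after position(s) 6, 9, 10: taoteviborisize
2. k -> g, p -> b / V _ V: no change
3. o -> e, u -> i / F C0 _: fires at position(s) 9: taoteviberisize
surface: taoteviberisize

cell TOR=ki, RANK=ta, VEL=so, GRD=mi:
underlying: ta-otev-dik-ze
1. 0 -> i / C _ C: inserts after position(s) 6, 9: taotevidikize
2. k -> g, p -> b / V _ V: fires at position(s) 10: taotevidigize
3. o -> e, u -> i / F C0 _: no change
surface: taotevidigize


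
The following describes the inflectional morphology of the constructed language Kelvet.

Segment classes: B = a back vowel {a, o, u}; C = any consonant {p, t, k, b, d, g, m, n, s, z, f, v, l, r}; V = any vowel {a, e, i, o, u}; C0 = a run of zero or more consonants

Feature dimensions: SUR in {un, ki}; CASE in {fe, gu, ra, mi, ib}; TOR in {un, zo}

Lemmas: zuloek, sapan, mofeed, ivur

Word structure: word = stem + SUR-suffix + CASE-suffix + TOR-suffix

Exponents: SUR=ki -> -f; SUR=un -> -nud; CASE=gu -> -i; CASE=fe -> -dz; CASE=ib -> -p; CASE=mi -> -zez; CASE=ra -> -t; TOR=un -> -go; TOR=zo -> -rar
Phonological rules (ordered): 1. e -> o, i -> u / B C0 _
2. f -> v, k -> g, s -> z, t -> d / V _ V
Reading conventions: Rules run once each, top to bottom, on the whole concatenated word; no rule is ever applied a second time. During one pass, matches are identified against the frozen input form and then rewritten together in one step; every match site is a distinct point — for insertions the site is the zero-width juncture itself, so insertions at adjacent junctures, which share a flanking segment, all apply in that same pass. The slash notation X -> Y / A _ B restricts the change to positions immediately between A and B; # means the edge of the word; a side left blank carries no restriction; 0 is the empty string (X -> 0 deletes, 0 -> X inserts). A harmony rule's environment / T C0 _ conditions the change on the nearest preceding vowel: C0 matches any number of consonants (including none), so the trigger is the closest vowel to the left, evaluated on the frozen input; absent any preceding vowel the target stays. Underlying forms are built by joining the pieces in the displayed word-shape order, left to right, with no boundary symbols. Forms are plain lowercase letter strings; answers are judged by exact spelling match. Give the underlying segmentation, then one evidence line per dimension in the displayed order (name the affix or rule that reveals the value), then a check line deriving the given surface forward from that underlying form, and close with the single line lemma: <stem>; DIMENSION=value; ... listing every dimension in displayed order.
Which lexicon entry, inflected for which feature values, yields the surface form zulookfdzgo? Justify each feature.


underlying: zuloek-f-dz-go
SUR=ki - signalled by the affix -f
CASE=fe - signalled by the affix -dz
TOR=un - signalled by the affix -go
check: zuloekfdzgo -> zulookfdzgo -> zulookfdzgo
lemma: zuloek; SUR=ki; CASE=fe; TOR=un


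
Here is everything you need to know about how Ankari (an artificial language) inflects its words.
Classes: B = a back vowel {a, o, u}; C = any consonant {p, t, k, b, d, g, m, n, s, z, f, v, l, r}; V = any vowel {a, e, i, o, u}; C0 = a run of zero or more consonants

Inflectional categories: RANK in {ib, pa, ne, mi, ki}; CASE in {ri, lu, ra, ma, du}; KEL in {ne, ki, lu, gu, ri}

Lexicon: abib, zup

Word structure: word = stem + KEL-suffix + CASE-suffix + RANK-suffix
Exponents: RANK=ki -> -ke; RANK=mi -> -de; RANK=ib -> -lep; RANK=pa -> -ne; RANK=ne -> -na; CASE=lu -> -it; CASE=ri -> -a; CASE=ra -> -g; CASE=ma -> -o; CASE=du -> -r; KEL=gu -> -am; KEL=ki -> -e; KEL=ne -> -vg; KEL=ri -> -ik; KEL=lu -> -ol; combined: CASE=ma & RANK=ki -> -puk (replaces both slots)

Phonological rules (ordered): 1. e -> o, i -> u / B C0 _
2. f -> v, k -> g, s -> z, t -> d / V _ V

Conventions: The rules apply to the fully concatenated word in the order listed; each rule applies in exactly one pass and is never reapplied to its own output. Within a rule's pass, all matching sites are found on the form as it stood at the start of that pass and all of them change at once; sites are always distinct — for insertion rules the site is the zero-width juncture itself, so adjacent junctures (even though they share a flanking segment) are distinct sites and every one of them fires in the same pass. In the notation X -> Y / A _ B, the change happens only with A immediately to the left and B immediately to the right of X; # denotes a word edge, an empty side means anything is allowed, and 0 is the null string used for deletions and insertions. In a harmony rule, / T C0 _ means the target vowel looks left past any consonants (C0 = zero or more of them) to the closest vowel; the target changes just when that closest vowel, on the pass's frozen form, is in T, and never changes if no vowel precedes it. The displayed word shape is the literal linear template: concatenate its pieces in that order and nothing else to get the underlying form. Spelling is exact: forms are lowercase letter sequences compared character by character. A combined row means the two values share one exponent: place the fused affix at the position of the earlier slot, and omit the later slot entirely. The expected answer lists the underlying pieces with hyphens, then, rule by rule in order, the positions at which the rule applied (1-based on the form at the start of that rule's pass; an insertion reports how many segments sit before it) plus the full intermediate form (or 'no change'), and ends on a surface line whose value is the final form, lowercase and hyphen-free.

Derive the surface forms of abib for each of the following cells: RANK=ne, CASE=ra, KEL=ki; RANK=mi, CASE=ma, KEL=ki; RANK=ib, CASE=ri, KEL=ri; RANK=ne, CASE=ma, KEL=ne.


cell RANK=ne, CASE=ra, KEL=ki:
underlying: abib-e-g-na
1. e -> o, i -> u / B C0 _: fires at position(s) 3: abubegna
2. f -> v, k -> g, s -> z, t -> d / V _ V: no change
surface: abubegna

cell RANK=mi, CASE=ma, KEL=ki:
underlying: abib-e-o-de
1. e -> o, i -> u / B C0 _: fires at position(s) 3, 8: abubeodo
2. f -> v, k -> g, s -> z, t -> d / V _ V: no change
surface: abubeodo

cell RANK=ib, CASE=ri, KEL=ri:
underlying: abib-ik-a-lep
1. e -> o, i -> u / B C0 _: fires at position(s) 3, 9: abubikalop
2. f -> v, k -> g, s -> z, t -> d / V _ V: fires at position(s) 6: abubigalop
surface: abubigalop

cell RANK=ne, CASE=ma, KEL=ne:
underlying: abib-vg-o-na
1. e -> o, i -> u / B C0 _: fires at position(s) 3: abubvgona
2. f -> v, k -> g, s -> z, t -> d / V _ V: no change
surface: abubvgona


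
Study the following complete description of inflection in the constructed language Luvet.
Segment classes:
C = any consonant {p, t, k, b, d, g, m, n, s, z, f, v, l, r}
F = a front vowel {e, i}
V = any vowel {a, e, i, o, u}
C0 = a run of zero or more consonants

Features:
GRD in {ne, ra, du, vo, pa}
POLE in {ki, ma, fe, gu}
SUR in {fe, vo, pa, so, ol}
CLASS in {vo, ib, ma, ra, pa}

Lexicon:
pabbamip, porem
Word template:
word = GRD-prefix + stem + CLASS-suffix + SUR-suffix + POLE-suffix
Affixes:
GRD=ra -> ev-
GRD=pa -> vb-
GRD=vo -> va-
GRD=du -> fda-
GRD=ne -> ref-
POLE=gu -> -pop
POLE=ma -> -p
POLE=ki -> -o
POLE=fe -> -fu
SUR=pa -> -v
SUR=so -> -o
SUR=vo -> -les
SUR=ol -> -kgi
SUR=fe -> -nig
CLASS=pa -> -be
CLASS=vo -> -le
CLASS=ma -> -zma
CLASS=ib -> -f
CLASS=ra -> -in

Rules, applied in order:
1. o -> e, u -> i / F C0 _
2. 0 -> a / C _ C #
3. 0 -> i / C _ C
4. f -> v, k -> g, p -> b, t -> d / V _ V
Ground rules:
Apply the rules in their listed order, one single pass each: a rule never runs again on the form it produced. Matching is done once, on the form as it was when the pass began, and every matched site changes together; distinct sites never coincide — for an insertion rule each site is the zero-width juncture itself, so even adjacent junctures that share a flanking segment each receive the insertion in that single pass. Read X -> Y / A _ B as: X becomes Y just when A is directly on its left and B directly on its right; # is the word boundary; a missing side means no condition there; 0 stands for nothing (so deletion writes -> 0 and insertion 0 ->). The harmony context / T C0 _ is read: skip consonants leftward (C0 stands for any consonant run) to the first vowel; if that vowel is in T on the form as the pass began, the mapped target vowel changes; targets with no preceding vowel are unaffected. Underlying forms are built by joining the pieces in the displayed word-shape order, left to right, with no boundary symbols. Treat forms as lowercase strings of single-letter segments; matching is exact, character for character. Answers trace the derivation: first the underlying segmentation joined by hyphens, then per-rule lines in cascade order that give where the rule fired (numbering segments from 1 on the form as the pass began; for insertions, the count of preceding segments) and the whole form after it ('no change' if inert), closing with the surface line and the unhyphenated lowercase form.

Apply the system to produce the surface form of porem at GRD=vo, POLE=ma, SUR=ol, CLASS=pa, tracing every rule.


underlying: va-porem-be-kgi-p
1. o -> e, u -> i / F C0 _: no change
2. 0 -> a / C _ C #: no change
3. 0 -> i / C _ C: inserts after position(s) 7, 10: vaporemibekigip
4. f -> v, k -> g, p -> b, t -> d / V _ V: fires at position(s) 3, 11: vaboremibegigip
surface: vaboremibegigip


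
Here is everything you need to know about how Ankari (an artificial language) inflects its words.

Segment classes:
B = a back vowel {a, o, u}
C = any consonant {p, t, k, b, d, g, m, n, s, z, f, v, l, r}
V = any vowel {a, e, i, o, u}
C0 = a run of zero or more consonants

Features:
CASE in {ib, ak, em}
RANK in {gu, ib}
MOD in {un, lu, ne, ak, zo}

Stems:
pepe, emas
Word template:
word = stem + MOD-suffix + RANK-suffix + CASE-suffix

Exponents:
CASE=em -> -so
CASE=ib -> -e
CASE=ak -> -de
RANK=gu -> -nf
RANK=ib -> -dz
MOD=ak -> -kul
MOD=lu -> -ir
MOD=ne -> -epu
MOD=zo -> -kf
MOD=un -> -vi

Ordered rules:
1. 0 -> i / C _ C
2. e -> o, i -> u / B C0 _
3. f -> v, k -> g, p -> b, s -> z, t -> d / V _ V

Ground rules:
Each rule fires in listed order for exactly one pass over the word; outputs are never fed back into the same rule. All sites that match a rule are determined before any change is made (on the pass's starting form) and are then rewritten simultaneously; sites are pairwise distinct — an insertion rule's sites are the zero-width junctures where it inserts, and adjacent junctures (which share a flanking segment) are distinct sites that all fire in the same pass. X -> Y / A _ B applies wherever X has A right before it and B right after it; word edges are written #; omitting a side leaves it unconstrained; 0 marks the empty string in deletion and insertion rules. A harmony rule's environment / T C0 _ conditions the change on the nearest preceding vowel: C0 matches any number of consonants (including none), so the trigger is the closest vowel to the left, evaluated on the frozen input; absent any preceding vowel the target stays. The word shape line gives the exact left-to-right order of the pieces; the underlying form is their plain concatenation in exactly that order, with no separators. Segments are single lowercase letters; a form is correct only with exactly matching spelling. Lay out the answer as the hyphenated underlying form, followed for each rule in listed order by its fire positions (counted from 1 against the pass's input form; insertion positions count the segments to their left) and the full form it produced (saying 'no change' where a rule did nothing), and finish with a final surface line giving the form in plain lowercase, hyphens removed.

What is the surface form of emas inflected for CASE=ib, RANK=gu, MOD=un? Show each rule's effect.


underlying: emas-vi-nf-e
1. 0 -> i / C _ C: inserts after position(s) 4, 7: emasivinife
2. e -> o, i -> u / B C0 _: fires at position(s) 5: emasuvinife
3. f -> v, k -> g, p -> b, s -> z, t -> d / V _ V: fires at position(s) 4, 10: emazuvinive
surface: emazuvinive


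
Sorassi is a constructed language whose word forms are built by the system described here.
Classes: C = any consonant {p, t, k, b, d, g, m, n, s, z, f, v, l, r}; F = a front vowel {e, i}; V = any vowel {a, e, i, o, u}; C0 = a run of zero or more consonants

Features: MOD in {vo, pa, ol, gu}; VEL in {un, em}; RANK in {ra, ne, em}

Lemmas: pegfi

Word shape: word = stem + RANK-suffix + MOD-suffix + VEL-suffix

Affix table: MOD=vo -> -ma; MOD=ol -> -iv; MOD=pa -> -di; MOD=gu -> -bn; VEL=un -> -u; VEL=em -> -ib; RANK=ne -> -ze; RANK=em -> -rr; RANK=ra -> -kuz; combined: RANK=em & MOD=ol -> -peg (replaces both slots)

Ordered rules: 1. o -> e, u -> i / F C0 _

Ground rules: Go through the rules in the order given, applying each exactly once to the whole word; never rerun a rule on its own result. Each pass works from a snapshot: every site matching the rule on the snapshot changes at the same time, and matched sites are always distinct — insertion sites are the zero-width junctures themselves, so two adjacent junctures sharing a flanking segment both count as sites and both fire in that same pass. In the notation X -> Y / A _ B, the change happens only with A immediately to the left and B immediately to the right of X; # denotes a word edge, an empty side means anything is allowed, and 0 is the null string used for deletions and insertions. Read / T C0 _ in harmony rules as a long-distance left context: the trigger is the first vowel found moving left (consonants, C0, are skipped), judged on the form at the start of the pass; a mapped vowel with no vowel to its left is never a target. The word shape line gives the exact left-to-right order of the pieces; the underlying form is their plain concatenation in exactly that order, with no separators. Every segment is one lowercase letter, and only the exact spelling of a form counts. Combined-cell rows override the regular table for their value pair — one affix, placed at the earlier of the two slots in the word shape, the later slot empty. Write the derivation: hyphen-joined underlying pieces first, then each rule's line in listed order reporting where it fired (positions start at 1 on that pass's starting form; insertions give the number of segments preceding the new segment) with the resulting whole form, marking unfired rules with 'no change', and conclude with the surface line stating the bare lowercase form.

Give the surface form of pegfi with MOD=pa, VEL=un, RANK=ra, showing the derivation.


underlying: pegfi-kuz-di-u
1. o -> e, u -> i / F C0 _: fires at position(s) 7, 11: pegfikizdii
surface: pegfikizdii


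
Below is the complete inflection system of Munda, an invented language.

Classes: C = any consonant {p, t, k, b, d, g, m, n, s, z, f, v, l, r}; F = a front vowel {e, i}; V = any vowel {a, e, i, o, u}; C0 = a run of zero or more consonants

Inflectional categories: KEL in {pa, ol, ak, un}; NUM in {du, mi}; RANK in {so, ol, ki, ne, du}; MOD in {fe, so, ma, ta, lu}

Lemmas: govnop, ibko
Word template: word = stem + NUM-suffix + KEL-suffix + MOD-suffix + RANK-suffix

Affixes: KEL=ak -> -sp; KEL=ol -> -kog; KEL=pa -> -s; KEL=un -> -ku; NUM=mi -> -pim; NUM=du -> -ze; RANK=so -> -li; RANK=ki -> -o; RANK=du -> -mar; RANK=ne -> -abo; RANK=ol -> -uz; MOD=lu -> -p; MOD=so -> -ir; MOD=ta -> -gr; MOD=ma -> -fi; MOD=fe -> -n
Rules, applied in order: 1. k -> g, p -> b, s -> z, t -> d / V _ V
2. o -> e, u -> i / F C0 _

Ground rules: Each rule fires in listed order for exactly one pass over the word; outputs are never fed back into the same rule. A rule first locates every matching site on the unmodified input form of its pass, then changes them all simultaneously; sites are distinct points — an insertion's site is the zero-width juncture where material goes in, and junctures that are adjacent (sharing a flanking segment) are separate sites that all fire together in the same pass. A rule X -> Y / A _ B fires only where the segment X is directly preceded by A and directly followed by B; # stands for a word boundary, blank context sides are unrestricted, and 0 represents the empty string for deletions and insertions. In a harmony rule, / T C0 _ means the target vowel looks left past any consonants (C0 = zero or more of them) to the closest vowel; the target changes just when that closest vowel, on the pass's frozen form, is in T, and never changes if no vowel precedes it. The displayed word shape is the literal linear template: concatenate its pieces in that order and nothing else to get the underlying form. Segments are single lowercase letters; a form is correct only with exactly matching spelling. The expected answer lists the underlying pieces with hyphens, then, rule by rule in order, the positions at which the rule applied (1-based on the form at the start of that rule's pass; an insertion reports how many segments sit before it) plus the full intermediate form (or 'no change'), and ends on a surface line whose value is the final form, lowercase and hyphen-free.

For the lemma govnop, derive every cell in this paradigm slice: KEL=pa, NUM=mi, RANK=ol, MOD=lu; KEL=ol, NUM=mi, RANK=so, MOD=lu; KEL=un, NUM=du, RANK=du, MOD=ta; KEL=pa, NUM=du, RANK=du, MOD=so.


cell KEL=pa, NUM=mi, RANK=ol, MOD=lu:
underlying: govnop-pim-s-p-uz
1. k -> g, p -> b, s -> z, t -> d / V _ V: no change
2. o -> e, u -> i / F C0 _: fires at position(s) 12: govnoppimspiz
surface: govnoppimspiz

cell KEL=ol, NUM=mi, RANK=so, MOD=lu:
underlying: govnop-pim-kog-p-li
1. k -> g, p -> b, s -> z, t -> d / V _ V: no change
2. o -> e, u -> i / F C0 _: fires at position(s) 11: govnoppimkegpli
surface: govnoppimkegpli

cell KEL=un, NUM=du, RANK=du, MOD=ta:
underlying: govnop-ze-ku-gr-mar
1. k -> g, p -> b, s -> z, t -> d / V _ V: fires at position(s) 9: govnopzegugrmar
2. o -> e, u -> i / F C0 _: fires at position(s) 10: govnopzegigrmar
surface: govnopzegigrmar

cell KEL=pa, NUM=du, RANK=du, MOD=so:
underlying: govnop-ze-s-ir-mar
1. k -> g, p -> b, s -> z, t -> d / V _ V: fires at position(s) 9: govnopzezirmar
2. o -> e, u -> i / F C0 _: no change
surface: govnopzezirmar


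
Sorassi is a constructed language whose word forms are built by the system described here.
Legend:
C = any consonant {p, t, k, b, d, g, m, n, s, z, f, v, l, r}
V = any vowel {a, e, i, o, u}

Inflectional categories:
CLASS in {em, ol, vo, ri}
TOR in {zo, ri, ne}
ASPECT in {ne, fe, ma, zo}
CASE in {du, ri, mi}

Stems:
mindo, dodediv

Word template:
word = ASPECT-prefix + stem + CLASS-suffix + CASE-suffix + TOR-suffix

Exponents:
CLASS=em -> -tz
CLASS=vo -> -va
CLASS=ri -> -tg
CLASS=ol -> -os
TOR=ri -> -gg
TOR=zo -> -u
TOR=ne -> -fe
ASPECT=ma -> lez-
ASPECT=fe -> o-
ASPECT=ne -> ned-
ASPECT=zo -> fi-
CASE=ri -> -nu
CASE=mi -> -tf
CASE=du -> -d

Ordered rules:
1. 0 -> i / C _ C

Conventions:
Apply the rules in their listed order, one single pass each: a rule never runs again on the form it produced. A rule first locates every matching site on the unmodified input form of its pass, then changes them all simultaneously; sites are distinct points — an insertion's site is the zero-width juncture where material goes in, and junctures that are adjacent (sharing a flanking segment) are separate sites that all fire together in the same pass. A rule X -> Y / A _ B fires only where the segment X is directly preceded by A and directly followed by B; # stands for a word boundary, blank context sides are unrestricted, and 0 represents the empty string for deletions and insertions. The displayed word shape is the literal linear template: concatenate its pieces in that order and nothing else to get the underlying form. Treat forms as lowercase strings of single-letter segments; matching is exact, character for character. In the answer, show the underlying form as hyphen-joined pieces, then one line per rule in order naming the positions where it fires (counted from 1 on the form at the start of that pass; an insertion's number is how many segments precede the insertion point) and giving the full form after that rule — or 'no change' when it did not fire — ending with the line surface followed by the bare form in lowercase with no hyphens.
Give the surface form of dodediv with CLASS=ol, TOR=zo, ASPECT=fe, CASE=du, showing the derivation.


underlying: o-dodediv-os-d-u
1. 0 -> i / C _ C: inserts after position(s) 10: ododedivosidu
surface: ododedivosidu


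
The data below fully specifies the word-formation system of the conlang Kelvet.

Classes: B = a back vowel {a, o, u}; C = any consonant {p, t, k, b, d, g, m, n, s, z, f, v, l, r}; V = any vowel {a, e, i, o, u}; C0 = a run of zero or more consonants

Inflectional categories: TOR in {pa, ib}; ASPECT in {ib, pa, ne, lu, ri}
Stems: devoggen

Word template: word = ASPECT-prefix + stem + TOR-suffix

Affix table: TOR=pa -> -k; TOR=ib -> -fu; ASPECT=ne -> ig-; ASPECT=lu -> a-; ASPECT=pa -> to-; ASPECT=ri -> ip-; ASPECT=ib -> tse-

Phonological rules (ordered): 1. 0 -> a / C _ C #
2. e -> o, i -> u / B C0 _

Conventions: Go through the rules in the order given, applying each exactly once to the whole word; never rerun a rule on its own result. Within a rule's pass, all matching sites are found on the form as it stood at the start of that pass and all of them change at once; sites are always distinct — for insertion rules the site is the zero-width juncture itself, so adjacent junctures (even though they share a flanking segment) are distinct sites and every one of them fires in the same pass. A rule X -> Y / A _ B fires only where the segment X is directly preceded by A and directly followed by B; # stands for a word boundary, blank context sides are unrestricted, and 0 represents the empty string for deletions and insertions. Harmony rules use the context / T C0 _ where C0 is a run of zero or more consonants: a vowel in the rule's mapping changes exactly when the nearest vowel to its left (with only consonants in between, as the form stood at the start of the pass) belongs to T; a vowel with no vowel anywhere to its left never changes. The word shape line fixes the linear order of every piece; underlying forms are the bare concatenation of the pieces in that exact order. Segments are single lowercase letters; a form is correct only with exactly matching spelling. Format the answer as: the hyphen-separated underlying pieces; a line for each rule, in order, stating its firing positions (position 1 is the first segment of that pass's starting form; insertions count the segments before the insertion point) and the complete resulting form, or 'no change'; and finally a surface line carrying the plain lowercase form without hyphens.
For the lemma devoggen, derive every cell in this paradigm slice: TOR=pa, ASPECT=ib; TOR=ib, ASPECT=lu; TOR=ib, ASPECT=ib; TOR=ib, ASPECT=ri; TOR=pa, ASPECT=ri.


cell TOR=pa, ASPECT=ib:
underlying: tse-devoggen-k
1. 0 -> a / C _ C #: inserts after position(s) 11: tsedevoggenak
2. e -> o, i -> u / B C0 _: fires at position(s) 10: tsedevoggonak
surface: tsedevoggonak

cell TOR=ib, ASPECT=lu:
underlying: a-devoggen-fu
1. 0 -> a / C _ C #: no change
2. e -> o, i -> u / B C0 _: fires at position(s) 3, 8: adovoggonfu
surface: adovoggonfu

cell TOR=ib, ASPECT=ib:
underlying: tse-devoggen-fu
1. 0 -> a / C _ C #: no change
2. e -> o, i -> u / B C0 _: fires at position(s) 10: tsedevoggonfu
surface: tsedevoggonfu

cell TOR=ib, ASPECT=ri:
underlying: ip-devoggen-fu
1. 0 -> a / C _ C #: no change
2. e -> o, i -> u / B C0 _: fires at position(s) 9: ipdevoggonfu
surface: ipdevoggonfu

cell TOR=pa, ASPECT=ri:
underlying: ip-devoggen-k
1. 0 -> a / C _ C #: inserts after position(s) 10: ipdevoggenak
2. e -> o, i -> u / B C0 _: fires at position(s) 9: ipdevoggonak
surface: ipdevoggonak


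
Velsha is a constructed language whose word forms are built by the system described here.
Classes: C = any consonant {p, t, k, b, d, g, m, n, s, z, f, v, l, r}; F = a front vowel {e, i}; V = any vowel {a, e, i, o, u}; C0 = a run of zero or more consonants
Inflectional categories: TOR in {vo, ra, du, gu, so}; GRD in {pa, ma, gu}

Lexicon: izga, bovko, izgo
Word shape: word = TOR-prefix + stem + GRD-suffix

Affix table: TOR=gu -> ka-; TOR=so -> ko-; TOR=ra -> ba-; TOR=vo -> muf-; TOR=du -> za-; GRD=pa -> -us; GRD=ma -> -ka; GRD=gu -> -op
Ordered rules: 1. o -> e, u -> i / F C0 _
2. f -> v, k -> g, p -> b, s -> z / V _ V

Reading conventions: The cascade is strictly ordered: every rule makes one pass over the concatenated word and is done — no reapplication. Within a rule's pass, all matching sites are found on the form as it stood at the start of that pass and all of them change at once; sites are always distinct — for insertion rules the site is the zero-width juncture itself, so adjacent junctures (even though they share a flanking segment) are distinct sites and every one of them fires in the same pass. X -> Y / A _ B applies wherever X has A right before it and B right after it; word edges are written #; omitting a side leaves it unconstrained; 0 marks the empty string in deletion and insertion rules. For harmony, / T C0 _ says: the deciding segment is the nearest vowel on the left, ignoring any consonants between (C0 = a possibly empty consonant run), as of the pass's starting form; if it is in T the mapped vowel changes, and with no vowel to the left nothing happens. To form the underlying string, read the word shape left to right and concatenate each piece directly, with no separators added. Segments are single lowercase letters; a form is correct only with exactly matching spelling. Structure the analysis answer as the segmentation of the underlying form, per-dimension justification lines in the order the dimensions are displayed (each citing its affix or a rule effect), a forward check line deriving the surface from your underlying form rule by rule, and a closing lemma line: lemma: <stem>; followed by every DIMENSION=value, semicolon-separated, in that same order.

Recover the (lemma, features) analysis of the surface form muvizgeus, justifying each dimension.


underlying: muf-izgo-us
TOR=vo - signalled by the affix muf-
GRD=pa - signalled by the affix -us
check: mufizgous -> mufizgeus -> muvizgeus
lemma: izgo; TOR=vo; GRD=pa


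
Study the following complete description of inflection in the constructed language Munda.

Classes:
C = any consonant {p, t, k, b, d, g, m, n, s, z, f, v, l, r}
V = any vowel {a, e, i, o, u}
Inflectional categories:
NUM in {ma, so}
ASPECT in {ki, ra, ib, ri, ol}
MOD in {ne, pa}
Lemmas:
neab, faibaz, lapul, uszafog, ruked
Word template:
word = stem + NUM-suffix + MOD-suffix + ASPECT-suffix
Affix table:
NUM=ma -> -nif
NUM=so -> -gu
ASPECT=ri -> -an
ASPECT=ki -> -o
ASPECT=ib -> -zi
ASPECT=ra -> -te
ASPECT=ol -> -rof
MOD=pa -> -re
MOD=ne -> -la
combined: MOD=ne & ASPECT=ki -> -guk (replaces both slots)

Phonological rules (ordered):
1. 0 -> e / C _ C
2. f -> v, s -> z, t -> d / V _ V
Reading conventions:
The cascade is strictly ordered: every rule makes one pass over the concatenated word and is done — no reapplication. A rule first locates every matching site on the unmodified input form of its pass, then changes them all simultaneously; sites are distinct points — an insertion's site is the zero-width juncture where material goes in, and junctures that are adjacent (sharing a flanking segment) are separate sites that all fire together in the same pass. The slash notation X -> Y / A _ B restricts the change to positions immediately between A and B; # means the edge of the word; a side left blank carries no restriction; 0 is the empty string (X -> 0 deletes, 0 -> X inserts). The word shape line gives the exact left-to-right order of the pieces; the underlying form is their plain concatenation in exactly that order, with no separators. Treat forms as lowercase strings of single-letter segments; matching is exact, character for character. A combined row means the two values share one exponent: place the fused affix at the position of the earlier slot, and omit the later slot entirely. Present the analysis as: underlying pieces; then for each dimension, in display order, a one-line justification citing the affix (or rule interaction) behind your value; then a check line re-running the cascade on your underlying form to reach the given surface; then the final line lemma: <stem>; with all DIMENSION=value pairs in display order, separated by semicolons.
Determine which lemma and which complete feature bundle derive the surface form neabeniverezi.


underlying: neab-nif-re-zi
NUM=ma - signalled by the affix -nif
ASPECT=ib - signalled by the affix -zi
MOD=pa - signalled by the affix -re
check: neabnifrezi -> neabeniferezi -> neabeniverezi
lemma: neab; NUM=ma; ASPECT=ib; MOD=pa


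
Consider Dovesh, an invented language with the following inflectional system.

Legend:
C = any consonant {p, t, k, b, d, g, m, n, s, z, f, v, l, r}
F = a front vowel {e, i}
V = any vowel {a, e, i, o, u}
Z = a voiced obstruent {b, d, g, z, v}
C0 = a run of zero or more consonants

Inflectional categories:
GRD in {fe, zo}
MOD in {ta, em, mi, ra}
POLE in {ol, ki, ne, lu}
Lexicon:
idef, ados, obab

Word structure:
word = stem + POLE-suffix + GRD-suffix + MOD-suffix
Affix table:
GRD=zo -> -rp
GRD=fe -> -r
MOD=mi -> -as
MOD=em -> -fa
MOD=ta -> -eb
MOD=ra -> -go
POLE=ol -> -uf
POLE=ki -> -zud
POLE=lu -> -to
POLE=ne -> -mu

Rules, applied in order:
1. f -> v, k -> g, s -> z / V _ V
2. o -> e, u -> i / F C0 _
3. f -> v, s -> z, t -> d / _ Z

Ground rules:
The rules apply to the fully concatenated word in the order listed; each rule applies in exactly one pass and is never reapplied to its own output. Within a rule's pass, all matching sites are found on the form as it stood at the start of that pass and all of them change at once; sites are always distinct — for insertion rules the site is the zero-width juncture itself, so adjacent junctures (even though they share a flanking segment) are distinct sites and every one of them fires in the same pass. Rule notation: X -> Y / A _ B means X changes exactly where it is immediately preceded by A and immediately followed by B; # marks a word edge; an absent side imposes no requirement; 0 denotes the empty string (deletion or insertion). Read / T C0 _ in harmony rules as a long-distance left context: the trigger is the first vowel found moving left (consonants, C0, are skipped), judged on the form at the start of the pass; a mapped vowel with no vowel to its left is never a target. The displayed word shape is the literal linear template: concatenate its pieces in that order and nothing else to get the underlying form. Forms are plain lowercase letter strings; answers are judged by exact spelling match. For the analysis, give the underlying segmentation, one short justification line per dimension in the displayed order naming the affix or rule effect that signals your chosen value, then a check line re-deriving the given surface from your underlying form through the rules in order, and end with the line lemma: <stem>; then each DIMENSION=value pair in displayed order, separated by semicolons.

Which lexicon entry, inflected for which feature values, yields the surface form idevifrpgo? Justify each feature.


underlying: idef-uf-rp-go
GRD=zo - signalled by the affix -rp
MOD=ra - signalled by the affix -go
POLE=ol - signalled by the affix -uf
check: idefufrpgo -> idevufrpgo -> idevifrpgo -> idevifrpgo
lemma: idef; GRD=zo; MOD=ra; POLE=ol


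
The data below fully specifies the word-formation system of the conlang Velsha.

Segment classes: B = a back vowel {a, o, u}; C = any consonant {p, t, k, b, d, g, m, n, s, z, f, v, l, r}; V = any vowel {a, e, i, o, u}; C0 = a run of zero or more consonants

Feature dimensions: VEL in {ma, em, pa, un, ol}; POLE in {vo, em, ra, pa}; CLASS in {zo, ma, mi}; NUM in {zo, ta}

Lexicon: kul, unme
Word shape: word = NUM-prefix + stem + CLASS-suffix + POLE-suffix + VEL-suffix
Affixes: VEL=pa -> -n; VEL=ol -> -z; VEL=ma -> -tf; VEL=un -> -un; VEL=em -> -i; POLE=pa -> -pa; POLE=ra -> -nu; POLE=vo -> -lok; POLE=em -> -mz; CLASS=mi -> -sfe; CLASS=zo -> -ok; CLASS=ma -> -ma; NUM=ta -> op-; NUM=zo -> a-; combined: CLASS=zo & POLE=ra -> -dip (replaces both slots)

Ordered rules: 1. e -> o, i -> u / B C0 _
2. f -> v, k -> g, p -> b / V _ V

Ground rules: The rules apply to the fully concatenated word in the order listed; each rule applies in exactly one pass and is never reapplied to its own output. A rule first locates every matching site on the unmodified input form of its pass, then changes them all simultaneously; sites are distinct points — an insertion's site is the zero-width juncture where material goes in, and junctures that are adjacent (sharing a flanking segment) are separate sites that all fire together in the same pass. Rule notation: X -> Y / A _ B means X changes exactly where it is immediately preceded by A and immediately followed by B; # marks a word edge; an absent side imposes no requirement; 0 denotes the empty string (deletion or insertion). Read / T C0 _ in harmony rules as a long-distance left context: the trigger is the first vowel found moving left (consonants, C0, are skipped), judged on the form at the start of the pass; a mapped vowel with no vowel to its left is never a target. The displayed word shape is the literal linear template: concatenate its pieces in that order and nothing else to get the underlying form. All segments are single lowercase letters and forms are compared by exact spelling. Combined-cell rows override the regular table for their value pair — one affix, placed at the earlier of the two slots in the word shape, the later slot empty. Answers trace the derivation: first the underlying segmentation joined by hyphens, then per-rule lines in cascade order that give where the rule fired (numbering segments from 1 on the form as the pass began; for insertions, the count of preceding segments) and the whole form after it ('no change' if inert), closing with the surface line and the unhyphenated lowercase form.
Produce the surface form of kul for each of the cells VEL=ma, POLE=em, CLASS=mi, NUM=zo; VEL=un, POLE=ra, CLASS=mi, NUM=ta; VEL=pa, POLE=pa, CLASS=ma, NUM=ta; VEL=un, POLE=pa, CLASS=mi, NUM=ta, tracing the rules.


cell VEL=ma, POLE=em, CLASS=mi, NUM=zo:
underlying: a-kul-sfe-mz-tf
1. e -> o, i -> u / B C0 _: fires at position(s) 7: akulsfomztf
2. f -> v, k -> g, p -> b / V _ V: fires at position(s) 2: agulsfomztf
surface: agulsfomztf

cell VEL=un, POLE=ra, CLASS=mi, NUM=ta:
underlying: op-kul-sfe-nu-un
1. e -> o, i -> u / B C0 _: fires at position(s) 8: opkulsfonuun
2. f -> v, k -> g, p -> b / V _ V: no change
surface: opkulsfonuun

cell VEL=pa, POLE=pa, CLASS=ma, NUM=ta:
underlying: op-kul-ma-pa-n
1. e -> o, i -> u / B C0 _: no change
2. f -> v, k -> g, p -> b / V _ V: fires at position(s) 8: opkulmaban
surface: opkulmaban

cell VEL=un, POLE=pa, CLASS=mi, NUM=ta:
underlying: op-kul-sfe-pa-un
1. e -> o, i -> u / B C0 _: fires at position(s) 8: opkulsfopaun
2. f -> v, k -> g, p -> b / V _ V: fires at position(s) 9: opkulsfobaun
surface: opkulsfobaun


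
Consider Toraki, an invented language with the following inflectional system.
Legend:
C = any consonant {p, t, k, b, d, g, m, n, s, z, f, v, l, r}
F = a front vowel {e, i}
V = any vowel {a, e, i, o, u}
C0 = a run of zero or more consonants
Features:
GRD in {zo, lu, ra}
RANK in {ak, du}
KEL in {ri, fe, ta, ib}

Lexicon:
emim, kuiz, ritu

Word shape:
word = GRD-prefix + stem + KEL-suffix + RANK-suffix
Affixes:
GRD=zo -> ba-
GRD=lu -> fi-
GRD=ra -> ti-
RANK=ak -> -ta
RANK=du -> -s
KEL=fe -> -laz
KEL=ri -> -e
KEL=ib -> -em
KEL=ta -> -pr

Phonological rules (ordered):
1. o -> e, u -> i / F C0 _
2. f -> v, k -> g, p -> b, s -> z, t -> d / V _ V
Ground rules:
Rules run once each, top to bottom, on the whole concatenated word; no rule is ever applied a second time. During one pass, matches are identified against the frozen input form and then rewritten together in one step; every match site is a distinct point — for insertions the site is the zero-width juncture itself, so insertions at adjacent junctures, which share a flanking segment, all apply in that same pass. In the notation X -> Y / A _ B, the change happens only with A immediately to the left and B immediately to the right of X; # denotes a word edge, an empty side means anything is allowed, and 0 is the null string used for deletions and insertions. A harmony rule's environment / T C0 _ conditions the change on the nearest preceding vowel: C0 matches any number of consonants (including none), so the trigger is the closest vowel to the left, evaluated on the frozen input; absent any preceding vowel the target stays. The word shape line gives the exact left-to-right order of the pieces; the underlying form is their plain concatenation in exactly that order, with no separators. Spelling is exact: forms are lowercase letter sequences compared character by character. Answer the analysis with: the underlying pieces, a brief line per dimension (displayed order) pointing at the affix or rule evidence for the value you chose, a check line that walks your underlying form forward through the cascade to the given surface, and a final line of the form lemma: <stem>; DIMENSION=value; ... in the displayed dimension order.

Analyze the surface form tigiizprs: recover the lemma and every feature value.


underlying: ti-kuiz-pr-s
GRD=ra - signalled by the affix ti-
RANK=du - signalled by the affix -s
KEL=ta - signalled by the affix -pr
check: tikuizprs -> tikiizprs -> tigiizprs
lemma: kuiz; GRD=ra; RANK=du; KEL=ta
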